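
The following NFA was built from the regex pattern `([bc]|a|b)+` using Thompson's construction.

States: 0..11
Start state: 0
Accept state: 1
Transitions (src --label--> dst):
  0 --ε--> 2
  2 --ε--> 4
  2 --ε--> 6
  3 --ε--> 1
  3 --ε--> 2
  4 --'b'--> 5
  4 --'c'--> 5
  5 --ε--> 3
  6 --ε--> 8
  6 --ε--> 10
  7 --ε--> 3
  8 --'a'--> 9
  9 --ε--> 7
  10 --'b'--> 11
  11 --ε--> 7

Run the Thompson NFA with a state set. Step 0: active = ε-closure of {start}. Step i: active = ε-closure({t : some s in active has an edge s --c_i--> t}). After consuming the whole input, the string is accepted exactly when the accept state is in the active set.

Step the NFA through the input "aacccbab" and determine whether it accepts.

start: ε-closure({0}) = {0,2,4,6,8,10}
'a' @ 1: {1,2,3,4,6,7,8,9,10}  (accept∈set)
'a' @ 2: {1,2,3,4,6,7,8,9,10}  (accept∈set)
'c' @ 3: {1,2,3,4,5,6,8,10}  (accept∈set)
'c' @ 4: {1,2,3,4,5,6,8,10}  (accept∈set)
'c' @ 5: {1,2,3,4,5,6,8,10}  (accept∈set)
'b' @ 6: {1,2,3,4,5,6,7,8,10,11}  (accept∈set)
'a' @ 7: {1,2,3,4,6,7,8,9,10}  (accept∈set)
'b' @ 8: {1,2,3,4,5,6,7,8,10,11}  (accept∈set)
final: {1,2,3,4,5,6,7,8,10,11}; accept 1 in set

Answer: ACCEPT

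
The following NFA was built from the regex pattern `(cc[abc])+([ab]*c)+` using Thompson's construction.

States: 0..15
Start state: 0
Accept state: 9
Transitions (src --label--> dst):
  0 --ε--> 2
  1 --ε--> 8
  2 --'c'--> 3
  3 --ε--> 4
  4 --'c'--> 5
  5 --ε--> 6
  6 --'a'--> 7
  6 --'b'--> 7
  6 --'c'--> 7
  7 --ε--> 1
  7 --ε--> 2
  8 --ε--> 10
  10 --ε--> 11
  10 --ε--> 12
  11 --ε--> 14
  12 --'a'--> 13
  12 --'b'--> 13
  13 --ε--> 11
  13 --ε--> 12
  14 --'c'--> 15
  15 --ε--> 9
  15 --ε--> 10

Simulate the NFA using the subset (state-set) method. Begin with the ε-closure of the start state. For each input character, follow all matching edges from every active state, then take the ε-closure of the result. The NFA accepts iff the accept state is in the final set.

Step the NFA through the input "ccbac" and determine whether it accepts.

S₀ = ε-closure({0}) = {0,2}
'c' @ 1: {3,4}
'c' @ 2: {5,6}
'b' @ 3: {1,2,7,8,10,11,12,14}
'a' @ 4: {11,12,13,14}
'c' @ 5: {9,10,11,12,14,15}  (accept∈set)
end set {9,10,11,12,14,15} — state 9 in

Answer: ACCEPT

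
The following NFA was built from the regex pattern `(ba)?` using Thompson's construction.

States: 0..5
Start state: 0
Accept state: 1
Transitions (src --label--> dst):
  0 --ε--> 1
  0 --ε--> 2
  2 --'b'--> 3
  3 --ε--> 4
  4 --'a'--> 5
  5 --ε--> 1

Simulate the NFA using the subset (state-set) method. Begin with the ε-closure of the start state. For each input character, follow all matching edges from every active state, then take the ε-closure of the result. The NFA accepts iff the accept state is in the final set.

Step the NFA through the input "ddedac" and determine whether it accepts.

Answer: REJECT

Trace:
initial (ε-close {0}): {0,1,2}
'd' @ 1: {}  — no active states
rest 'dedac' ignored (set empty)
end set {} — state 1 not in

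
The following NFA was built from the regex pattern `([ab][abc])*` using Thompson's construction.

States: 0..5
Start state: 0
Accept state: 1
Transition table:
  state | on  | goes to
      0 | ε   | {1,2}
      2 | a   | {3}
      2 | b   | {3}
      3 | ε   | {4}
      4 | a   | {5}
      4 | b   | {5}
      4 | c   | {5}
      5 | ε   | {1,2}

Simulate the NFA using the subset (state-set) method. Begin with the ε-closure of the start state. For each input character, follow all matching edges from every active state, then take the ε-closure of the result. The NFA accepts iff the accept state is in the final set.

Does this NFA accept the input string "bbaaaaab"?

Answer: ACCEPT

Steps:
initial (ε-close {0}): {0,1,2}
'b' @ 1: {3,4}
'b' @ 2: {1,2,5}  [accepting]
'a' @ 3: {3,4}
'a' @ 4: {1,2,5}  [accepting]
'a' @ 5: {3,4}
'a' @ 6: {1,2,5}  [accepting]
'a' @ 7: {3,4}
'b' @ 8: {1,2,5}  [accepting]
after full input: {1,2,5}  (accept=1 in)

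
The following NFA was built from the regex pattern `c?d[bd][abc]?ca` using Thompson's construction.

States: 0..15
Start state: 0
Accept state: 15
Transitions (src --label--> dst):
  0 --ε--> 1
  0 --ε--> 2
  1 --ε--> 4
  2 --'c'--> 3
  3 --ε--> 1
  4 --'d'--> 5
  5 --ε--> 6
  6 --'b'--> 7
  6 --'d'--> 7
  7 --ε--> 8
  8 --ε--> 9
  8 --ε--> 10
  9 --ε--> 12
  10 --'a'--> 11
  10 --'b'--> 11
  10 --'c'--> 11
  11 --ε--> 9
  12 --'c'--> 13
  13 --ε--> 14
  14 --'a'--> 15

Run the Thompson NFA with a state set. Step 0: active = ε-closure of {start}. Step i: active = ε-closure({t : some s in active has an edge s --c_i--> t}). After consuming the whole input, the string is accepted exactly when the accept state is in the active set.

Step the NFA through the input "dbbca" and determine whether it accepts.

Answer: ACCEPT

Derivation:
start: ε-closure({0}) = {0,1,2,4}
'd' @ 1: {5,6}
'b' @ 2: {7,8,9,10,12}
'b' @ 3: {9,11,12}
'c' @ 4: {13,14}
'a' @ 5: {15}  (accept∈set)
after full input: {15}  (accept=15 in)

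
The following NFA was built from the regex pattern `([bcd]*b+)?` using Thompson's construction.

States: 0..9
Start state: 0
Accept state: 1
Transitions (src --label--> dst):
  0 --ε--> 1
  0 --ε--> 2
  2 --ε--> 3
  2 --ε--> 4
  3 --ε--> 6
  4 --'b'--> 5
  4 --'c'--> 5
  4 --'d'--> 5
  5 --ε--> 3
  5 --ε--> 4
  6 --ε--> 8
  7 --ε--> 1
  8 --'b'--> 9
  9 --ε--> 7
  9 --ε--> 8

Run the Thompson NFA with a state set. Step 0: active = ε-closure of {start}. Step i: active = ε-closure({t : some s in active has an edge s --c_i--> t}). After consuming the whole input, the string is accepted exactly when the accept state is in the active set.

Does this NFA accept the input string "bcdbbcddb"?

S₀ = ε-closure({0}) = {0,1,2,3,4,6,8}
'b' @ 1: {1,3,4,5,6,7,8,9}  (accept∈set)
'c' @ 2: {3,4,5,6,8}
'd' @ 3: {3,4,5,6,8}
'b' @ 4: {1,3,4,5,6,7,8,9}  (accept∈set)
'b' @ 5: {1,3,4,5,6,7,8,9}  (accept∈set)
'c' @ 6: {3,4,5,6,8}
'd' @ 7: {3,4,5,6,8}
'd' @ 8: {3,4,5,6,8}
'b' @ 9: {1,3,4,5,6,7,8,9}  (accept∈set)
after full input: {1,3,4,5,6,7,8,9}  (accept=1 in)

Answer: ACCEPT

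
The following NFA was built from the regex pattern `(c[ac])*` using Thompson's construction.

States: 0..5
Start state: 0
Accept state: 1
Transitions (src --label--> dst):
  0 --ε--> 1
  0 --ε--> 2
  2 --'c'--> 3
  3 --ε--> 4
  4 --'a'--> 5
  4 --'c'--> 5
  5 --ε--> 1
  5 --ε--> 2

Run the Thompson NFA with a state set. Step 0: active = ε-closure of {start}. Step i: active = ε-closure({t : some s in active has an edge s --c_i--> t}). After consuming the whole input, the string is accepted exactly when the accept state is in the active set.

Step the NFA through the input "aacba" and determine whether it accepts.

initial (ε-close {0}): {0,1,2}
'a' @ 1: {}  — state set empty
rest 'acba' ignored (set empty)
after full input: {}  (accept=1 not in)

Answer: REJECT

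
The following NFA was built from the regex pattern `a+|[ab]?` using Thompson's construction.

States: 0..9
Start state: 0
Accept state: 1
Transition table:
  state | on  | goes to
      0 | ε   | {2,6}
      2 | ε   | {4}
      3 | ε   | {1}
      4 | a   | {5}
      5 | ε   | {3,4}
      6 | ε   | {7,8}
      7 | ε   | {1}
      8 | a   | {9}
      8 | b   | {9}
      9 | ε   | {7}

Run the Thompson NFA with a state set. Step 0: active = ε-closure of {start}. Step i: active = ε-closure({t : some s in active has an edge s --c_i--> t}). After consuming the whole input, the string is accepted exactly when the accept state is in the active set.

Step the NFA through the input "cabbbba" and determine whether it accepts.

Answer: REJECT

Derivation:
start: ε-closure({0}) = {0,1,2,4,6,7,8}
'c' @ 1: {}  — dead — no transitions
rest 'abbbba' ignored (set empty)
after full input: {}  (accept=1 not in)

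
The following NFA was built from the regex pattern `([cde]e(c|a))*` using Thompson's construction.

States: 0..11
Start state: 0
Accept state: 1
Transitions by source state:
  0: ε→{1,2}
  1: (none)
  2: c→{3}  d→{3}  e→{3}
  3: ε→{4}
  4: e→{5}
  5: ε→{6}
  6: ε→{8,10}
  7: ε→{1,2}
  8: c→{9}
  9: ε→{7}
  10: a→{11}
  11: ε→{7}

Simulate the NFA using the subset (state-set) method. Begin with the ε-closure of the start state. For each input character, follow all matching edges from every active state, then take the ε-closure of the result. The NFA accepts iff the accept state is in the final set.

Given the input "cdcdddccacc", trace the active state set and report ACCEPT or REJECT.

start: ε-closure({0}) = {0,1,2}
'c' @ 1: {3,4}
'd' @ 2: {}  — dead — no transitions
rest 'cdddccacc' ignored (set empty)
after full input: {}  (accept=1 not in)

Answer: REJECT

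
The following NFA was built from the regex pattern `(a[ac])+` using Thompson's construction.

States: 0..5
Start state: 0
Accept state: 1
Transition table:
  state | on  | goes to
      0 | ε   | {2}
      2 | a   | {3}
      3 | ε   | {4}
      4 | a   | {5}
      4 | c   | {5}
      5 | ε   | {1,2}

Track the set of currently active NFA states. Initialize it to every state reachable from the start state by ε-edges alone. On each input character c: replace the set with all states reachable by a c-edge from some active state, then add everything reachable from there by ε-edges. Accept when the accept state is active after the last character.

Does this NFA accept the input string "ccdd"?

S₀ = ε-closure({0}) = {0,2}
'c' @ 1: {}  — state set empty
rest 'cdd' ignored (set empty)
final: {}; accept 1 not in set

Answer: REJECT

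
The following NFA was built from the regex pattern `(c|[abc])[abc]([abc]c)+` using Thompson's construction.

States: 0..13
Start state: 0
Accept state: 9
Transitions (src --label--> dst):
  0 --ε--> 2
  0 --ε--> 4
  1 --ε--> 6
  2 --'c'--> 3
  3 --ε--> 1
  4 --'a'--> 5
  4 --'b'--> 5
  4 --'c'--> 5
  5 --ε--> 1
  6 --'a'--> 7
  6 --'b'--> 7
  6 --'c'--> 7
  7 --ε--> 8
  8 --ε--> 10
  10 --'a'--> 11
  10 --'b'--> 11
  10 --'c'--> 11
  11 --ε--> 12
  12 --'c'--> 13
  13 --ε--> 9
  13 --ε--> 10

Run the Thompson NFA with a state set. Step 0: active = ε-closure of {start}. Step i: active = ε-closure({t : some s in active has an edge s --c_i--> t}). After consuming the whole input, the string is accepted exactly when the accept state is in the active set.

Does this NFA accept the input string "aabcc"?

initial (ε-close {0}): {0,2,4}
'a' @ 1: {1,5,6}
'a' @ 2: {7,8,10}
'b' @ 3: {11,12}
'c' @ 4: {9,10,13}  [accepting]
'c' @ 5: {11,12}
end set {11,12} — state 9 not in

Answer: REJECT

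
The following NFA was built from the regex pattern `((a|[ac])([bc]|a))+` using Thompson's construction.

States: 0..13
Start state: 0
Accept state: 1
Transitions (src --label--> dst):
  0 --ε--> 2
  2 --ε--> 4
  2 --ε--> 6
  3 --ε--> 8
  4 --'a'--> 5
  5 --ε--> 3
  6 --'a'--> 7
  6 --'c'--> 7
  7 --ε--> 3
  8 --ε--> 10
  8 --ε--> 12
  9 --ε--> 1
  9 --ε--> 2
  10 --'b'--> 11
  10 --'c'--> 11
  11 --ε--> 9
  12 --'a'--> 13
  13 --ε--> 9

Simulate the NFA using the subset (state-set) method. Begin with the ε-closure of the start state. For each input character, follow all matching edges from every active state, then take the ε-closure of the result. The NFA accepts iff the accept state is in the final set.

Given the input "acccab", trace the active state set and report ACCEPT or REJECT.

Answer: ACCEPT

Derivation:
initial (ε-close {0}): {0,2,4,6}
'a' @ 1: {3,5,7,8,10,12}
'c' @ 2: {1,2,4,6,9,11}  (accept∈set)
'c' @ 3: {3,7,8,10,12}
'c' @ 4: {1,2,4,6,9,11}  (accept∈set)
'a' @ 5: {3,5,7,8,10,12}
'b' @ 6: {1,2,4,6,9,11}  (accept∈set)
end set {1,2,4,6,9,11} — state 1 in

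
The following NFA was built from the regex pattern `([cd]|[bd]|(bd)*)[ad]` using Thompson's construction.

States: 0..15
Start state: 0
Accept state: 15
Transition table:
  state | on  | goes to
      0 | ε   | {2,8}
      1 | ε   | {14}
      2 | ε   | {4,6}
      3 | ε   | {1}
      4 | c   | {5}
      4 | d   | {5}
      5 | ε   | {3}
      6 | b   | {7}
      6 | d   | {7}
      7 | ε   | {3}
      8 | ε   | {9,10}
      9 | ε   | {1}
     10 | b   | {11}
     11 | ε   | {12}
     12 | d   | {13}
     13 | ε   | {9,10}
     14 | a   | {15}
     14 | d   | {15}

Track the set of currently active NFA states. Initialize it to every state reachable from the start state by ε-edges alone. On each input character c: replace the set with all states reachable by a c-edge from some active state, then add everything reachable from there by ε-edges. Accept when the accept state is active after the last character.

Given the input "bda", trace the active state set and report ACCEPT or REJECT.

Answer: ACCEPT

Trace:
initial (ε-close {0}): {0,1,2,4,6,8,9,10,14}
'b' @ 1: {1,3,7,11,12,14}
'd' @ 2: {1,9,10,13,14,15}  [accepting]
'a' @ 3: {15}  [accepting]
after full input: {15}  (accept=15 in)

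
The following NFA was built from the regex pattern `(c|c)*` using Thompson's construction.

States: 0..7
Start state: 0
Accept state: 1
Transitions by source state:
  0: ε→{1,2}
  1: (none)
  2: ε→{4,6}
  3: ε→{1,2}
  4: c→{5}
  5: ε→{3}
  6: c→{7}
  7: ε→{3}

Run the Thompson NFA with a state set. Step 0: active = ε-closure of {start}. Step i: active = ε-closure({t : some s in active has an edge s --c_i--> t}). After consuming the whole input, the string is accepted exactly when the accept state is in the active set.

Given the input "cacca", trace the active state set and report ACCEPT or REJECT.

S₀ = ε-closure({0}) = {0,1,2,4,6}
'c' @ 1: {1,2,3,4,5,6,7}  [accepting]
'a' @ 2: {}  — dead — no transitions
rest 'cca' ignored (set empty)
end set {} — state 1 not in

Answer: REJECT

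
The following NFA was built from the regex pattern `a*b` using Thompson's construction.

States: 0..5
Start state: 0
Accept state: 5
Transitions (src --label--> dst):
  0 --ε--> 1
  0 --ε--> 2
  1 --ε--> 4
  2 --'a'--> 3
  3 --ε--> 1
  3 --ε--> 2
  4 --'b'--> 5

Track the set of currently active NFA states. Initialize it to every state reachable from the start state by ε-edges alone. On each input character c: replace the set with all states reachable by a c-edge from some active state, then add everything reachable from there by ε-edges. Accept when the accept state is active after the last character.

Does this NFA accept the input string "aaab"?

Answer: ACCEPT

Derivation:
start: ε-closure({0}) = {0,1,2,4}
'a' @ 1: {1,2,3,4}
'a' @ 2: {1,2,3,4}
'a' @ 3: {1,2,3,4}
'b' @ 4: {5}  [accepting]
after full input: {5}  (accept=5 in)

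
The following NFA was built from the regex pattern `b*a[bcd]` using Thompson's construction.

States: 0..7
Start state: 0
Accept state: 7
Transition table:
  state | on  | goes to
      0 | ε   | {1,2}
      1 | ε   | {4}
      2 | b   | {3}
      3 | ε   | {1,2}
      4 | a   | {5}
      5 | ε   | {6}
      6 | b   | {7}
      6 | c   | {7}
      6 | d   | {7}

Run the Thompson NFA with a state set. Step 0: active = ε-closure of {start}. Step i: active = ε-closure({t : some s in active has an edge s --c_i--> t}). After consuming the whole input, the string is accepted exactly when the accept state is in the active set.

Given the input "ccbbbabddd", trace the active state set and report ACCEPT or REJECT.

start: ε-closure({0}) = {0,1,2,4}
'c' @ 1: {}  — dead — no transitions
rest 'cbbbabddd' ignored (set empty)
after full input: {}  (accept=7 not in)

Answer: REJECT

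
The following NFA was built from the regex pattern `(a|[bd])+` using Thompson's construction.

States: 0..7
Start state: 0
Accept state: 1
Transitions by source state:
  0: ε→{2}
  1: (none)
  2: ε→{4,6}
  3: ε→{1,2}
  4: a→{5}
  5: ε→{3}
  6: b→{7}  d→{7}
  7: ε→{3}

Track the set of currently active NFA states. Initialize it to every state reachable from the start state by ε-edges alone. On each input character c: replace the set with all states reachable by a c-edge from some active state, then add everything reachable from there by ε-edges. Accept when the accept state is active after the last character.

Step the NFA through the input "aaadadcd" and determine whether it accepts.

Answer: REJECT

Trace:
S₀ = ε-closure({0}) = {0,2,4,6}
'a' @ 1: {1,2,3,4,5,6}  (accept∈set)
'a' @ 2: {1,2,3,4,5,6}  (accept∈set)
'a' @ 3: {1,2,3,4,5,6}  (accept∈set)
'd' @ 4: {1,2,3,4,6,7}  (accept∈set)
'a' @ 5: {1,2,3,4,5,6}  (accept∈set)
'd' @ 6: {1,2,3,4,6,7}  (accept∈set)
'c' @ 7: {}  — state set empty
rest 'd' ignored (set empty)
final: {}; accept 1 not in set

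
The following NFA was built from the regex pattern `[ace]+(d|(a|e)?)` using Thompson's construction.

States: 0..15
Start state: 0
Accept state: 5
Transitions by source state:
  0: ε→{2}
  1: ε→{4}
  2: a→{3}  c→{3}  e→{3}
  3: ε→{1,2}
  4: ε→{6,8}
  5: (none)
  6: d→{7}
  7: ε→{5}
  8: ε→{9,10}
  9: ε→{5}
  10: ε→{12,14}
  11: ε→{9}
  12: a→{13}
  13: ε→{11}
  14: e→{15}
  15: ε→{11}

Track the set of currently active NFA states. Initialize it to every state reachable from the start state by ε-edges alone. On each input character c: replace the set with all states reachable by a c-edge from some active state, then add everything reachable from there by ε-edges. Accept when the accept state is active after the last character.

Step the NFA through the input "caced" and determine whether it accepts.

Answer: ACCEPT

Trace:
initial (ε-close {0}): {0,2}
'c' @ 1: {1,2,3,4,5,6,8,9,10,12,14}  ✓accept
'a' @ 2: {1,2,3,4,5,6,8,9,10,11,12,13,14}  ✓accept
'c' @ 3: {1,2,3,4,5,6,8,9,10,12,14}  ✓accept
'e' @ 4: {1,2,3,4,5,6,8,9,10,11,12,14,15}  ✓accept
'd' @ 5: {5,7}  ✓accept
after full input: {5,7}  (accept=5 in)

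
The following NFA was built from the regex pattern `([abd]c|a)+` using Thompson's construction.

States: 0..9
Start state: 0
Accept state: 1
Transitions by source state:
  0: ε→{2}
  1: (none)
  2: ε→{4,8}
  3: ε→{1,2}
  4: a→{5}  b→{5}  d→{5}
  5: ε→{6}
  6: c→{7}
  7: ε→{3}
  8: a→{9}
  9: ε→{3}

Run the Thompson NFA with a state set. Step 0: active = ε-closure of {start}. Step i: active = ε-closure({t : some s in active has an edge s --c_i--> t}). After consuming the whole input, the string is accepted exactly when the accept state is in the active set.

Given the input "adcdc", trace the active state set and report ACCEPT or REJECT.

S₀ = ε-closure({0}) = {0,2,4,8}
'a' @ 1: {1,2,3,4,5,6,8,9}  (accept∈set)
'd' @ 2: {5,6}
'c' @ 3: {1,2,3,4,7,8}  (accept∈set)
'd' @ 4: {5,6}
'c' @ 5: {1,2,3,4,7,8}  (accept∈set)
after full input: {1,2,3,4,7,8}  (accept=1 in)

Answer: ACCEPT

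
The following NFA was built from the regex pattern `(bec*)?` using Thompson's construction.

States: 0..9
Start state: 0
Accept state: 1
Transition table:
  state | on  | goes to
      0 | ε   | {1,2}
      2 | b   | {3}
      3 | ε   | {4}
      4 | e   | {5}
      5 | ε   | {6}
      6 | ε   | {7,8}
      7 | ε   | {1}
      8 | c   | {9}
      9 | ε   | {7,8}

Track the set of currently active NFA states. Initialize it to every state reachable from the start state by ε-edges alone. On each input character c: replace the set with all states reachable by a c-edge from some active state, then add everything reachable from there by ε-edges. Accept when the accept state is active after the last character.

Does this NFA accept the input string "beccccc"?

start: ε-closure({0}) = {0,1,2}
'b' @ 1: {3,4}
'e' @ 2: {1,5,6,7,8}  (accept∈set)
'c' @ 3: {1,7,8,9}  (accept∈set)
'c' @ 4: {1,7,8,9}  (accept∈set)
'c' @ 5: {1,7,8,9}  (accept∈set)
'c' @ 6: {1,7,8,9}  (accept∈set)
'c' @ 7: {1,7,8,9}  (accept∈set)
after full input: {1,7,8,9}  (accept=1 in)

Answer: ACCEPT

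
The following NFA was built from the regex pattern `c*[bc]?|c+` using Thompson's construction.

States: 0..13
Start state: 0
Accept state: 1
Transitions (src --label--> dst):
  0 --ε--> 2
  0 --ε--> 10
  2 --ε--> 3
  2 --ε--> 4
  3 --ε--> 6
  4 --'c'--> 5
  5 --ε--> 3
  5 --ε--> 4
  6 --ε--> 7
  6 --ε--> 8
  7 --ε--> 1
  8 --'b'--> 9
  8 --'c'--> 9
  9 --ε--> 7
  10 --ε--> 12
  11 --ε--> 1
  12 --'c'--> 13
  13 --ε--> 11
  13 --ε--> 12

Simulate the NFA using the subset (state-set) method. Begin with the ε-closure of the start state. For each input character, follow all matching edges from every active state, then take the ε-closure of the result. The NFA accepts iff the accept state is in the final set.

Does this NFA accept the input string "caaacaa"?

Answer: REJECT

Steps:
S₀ = ε-closure({0}) = {0,1,2,3,4,6,7,8,10,12}
'c' @ 1: {1,3,4,5,6,7,8,9,11,12,13}  (accept∈set)
'a' @ 2: {}  — dead — no transitions
rest 'aacaa' ignored (set empty)
after full input: {}  (accept=1 not in)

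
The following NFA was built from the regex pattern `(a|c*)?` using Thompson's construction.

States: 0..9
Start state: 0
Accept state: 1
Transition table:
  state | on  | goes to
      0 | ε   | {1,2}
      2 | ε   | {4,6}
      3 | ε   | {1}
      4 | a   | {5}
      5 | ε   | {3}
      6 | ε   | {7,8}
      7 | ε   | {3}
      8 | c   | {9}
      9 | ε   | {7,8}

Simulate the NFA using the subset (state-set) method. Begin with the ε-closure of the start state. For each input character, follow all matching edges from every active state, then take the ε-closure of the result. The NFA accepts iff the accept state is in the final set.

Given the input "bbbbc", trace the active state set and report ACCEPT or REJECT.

Answer: REJECT

Steps:
start: ε-closure({0}) = {0,1,2,3,4,6,7,8}
'b' @ 1: {}  — state set empty
rest 'bbbc' ignored (set empty)
end set {} — state 1 not in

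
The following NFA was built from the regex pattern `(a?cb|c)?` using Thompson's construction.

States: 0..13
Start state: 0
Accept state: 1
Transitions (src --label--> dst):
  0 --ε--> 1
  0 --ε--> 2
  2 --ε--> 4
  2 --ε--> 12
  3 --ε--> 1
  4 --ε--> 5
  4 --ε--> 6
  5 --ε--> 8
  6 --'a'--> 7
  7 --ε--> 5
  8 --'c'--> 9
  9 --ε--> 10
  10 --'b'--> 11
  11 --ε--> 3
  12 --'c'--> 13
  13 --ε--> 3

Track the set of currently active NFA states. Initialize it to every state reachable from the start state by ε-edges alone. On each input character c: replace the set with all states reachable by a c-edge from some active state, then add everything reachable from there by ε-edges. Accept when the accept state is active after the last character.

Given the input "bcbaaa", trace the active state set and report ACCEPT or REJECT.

S₀ = ε-closure({0}) = {0,1,2,4,5,6,8,12}
'b' @ 1: {}  — dead — no transitions
rest 'cbaaa' ignored (set empty)
after full input: {}  (accept=1 not in)

Answer: REJECT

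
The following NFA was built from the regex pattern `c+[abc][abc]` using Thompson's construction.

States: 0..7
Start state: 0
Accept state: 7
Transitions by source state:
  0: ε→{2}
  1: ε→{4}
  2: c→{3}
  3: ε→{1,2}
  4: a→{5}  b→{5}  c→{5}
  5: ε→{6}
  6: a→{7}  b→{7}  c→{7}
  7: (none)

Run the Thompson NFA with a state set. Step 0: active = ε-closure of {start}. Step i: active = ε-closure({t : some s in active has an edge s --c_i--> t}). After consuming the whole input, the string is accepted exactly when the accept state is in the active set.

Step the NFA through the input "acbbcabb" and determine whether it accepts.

start: ε-closure({0}) = {0,2}
'a' @ 1: {}  — dead — no transitions
rest 'cbbcabb' ignored (set empty)
final: {}; accept 7 not in set

Answer: REJECT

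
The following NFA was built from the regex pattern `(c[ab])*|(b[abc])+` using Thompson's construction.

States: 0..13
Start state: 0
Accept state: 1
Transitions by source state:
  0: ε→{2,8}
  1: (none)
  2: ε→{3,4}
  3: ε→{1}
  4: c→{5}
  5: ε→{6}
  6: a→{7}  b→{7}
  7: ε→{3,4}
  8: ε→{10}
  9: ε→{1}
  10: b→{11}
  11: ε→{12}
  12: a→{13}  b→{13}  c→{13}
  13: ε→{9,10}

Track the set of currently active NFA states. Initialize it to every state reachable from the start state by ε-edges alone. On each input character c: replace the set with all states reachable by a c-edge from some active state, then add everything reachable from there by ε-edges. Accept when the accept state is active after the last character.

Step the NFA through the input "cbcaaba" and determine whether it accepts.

start: ε-closure({0}) = {0,1,2,3,4,8,10}
'c' @ 1: {5,6}
'b' @ 2: {1,3,4,7}  ✓accept
'c' @ 3: {5,6}
'a' @ 4: {1,3,4,7}  ✓accept
'a' @ 5: {}  — no active states
rest 'ba' ignored (set empty)
final: {}; accept 1 not in set

Answer: REJECT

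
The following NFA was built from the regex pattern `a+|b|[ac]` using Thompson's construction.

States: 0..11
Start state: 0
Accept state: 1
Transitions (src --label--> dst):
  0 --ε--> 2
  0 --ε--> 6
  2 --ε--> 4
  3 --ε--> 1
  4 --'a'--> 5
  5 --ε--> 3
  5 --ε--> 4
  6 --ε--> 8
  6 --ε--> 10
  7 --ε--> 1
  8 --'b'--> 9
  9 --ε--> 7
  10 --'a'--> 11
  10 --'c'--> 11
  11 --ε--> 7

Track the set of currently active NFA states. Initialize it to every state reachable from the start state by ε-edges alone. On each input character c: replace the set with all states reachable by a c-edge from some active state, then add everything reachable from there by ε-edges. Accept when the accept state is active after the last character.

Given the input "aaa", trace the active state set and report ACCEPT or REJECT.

Answer: ACCEPT

Derivation:
S₀ = ε-closure({0}) = {0,2,4,6,8,10}
'a' @ 1: {1,3,4,5,7,11}  ✓accept
'a' @ 2: {1,3,4,5}  ✓accept
'a' @ 3: {1,3,4,5}  ✓accept
after full input: {1,3,4,5}  (accept=1 in)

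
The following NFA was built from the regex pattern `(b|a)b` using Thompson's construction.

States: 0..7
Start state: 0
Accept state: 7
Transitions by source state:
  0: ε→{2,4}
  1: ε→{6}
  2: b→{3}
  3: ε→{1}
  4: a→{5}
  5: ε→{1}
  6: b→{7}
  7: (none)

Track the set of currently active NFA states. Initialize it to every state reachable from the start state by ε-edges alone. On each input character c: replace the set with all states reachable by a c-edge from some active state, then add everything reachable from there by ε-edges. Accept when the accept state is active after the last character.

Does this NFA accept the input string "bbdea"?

Answer: REJECT

Steps:
start: ε-closure({0}) = {0,2,4}
'b' @ 1: {1,3,6}
'b' @ 2: {7}  (accept∈set)
'd' @ 3: {}  — state set empty
rest 'ea' ignored (set empty)
final: {}; accept 7 not in set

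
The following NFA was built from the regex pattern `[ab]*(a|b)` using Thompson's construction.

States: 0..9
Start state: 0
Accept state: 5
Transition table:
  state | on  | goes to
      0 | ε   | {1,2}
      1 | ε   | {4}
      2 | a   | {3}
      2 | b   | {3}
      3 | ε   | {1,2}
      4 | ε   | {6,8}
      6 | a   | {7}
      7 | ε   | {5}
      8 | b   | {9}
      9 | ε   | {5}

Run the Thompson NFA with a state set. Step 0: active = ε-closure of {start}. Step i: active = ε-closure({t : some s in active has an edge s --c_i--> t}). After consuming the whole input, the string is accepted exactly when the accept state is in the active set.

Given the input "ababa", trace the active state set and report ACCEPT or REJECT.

Answer: ACCEPT

Trace:
initial (ε-close {0}): {0,1,2,4,6,8}
'a' @ 1: {1,2,3,4,5,6,7,8}  [accepting]
'b' @ 2: {1,2,3,4,5,6,8,9}  [accepting]
'a' @ 3: {1,2,3,4,5,6,7,8}  [accepting]
'b' @ 4: {1,2,3,4,5,6,8,9}  [accepting]
'a' @ 5: {1,2,3,4,5,6,7,8}  [accepting]
after full input: {1,2,3,4,5,6,7,8}  (accept=5 in)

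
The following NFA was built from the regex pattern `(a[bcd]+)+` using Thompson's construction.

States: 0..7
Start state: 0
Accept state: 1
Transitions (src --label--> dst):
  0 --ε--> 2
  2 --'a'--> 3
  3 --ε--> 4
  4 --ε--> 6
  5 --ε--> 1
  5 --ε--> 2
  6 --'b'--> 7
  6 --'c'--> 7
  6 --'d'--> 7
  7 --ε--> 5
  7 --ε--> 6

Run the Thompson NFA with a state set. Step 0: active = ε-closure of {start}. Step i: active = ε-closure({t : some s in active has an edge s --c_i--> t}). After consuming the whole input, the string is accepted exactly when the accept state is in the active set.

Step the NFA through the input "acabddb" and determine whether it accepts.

Answer: ACCEPT

Trace:
S₀ = ε-closure({0}) = {0,2}
'a' @ 1: {3,4,6}
'c' @ 2: {1,2,5,6,7}  ✓accept
'a' @ 3: {3,4,6}
'b' @ 4: {1,2,5,6,7}  ✓accept
'd' @ 5: {1,2,5,6,7}  ✓accept
'd' @ 6: {1,2,5,6,7}  ✓accept
'b' @ 7: {1,2,5,6,7}  ✓accept
final: {1,2,5,6,7}; accept 1 in set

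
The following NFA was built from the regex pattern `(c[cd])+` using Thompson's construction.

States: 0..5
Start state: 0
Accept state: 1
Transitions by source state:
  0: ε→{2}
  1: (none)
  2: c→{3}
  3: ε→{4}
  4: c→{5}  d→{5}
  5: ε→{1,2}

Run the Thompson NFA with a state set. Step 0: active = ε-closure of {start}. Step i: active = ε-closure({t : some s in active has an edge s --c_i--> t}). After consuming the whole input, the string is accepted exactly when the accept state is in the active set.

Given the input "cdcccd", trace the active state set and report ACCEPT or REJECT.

Answer: ACCEPT

Trace:
start: ε-closure({0}) = {0,2}
'c' @ 1: {3,4}
'd' @ 2: {1,2,5}  [accepting]
'c' @ 3: {3,4}
'c' @ 4: {1,2,5}  [accepting]
'c' @ 5: {3,4}
'd' @ 6: {1,2,5}  [accepting]
final: {1,2,5}; accept 1 in set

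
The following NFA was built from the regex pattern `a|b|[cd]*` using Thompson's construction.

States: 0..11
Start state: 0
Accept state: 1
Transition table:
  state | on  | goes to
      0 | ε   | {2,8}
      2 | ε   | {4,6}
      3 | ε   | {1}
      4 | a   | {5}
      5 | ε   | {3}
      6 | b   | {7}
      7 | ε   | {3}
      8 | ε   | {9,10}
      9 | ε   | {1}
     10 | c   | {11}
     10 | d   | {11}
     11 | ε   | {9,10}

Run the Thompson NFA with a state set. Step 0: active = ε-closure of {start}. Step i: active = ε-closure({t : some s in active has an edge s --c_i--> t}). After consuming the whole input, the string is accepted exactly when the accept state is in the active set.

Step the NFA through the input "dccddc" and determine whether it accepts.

Answer: ACCEPT

Trace:
start: ε-closure({0}) = {0,1,2,4,6,8,9,10}
'd' @ 1: {1,9,10,11}  [accepting]
'c' @ 2: {1,9,10,11}  [accepting]
'c' @ 3: {1,9,10,11}  [accepting]
'd' @ 4: {1,9,10,11}  [accepting]
'd' @ 5: {1,9,10,11}  [accepting]
'c' @ 6: {1,9,10,11}  [accepting]
end set {1,9,10,11} — state 1 in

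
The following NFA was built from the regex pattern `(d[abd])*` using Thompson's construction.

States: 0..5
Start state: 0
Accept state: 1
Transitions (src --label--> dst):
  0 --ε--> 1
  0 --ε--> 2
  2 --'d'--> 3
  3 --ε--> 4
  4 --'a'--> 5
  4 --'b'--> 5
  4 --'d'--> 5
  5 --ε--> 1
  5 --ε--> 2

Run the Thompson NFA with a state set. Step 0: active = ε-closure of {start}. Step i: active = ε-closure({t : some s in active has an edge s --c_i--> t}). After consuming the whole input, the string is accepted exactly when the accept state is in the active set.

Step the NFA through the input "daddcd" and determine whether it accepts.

Answer: REJECT

Trace:
start: ε-closure({0}) = {0,1,2}
'd' @ 1: {3,4}
'a' @ 2: {1,2,5}  ✓accept
'd' @ 3: {3,4}
'd' @ 4: {1,2,5}  ✓accept
'c' @ 5: {}  — no active states
rest 'd' ignored (set empty)
final: {}; accept 1 not in set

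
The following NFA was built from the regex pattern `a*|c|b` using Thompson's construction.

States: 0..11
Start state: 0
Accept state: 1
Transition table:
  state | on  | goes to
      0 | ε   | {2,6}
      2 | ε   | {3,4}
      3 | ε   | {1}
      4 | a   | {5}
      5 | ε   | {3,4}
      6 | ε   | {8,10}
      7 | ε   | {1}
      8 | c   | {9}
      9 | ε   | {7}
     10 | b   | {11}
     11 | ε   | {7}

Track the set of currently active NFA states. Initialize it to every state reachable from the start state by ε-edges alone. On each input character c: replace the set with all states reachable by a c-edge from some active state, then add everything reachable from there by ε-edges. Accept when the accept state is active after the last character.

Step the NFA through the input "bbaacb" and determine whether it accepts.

initial (ε-close {0}): {0,1,2,3,4,6,8,10}
'b' @ 1: {1,7,11}  [accepting]
'b' @ 2: {}  — no active states
rest 'aacb' ignored (set empty)
after full input: {}  (accept=1 not in)

Answer: REJECT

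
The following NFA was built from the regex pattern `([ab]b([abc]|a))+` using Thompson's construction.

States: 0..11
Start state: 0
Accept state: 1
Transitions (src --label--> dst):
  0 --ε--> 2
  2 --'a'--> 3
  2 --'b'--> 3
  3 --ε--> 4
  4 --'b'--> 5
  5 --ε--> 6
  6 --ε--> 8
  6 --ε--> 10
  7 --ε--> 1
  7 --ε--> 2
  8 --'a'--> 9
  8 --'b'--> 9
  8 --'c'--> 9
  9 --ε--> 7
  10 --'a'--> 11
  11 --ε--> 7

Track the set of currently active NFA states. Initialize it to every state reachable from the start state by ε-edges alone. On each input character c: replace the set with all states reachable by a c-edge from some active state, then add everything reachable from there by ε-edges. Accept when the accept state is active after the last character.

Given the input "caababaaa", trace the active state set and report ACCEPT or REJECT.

Answer: REJECT

Derivation:
initial (ε-close {0}): {0,2}
'c' @ 1: {}  — state set empty
rest 'aababaaa' ignored (set empty)
final: {}; accept 1 not in set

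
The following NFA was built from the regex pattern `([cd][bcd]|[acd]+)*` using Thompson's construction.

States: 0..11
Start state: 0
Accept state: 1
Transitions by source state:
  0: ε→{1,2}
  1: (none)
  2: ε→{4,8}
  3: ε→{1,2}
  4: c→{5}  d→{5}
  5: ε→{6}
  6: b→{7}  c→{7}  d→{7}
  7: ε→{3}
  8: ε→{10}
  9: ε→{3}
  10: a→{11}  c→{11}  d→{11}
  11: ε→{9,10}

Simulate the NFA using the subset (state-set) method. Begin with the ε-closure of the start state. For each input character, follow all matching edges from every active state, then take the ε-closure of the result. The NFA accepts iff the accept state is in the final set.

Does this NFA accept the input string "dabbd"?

Answer: REJECT

Steps:
initial (ε-close {0}): {0,1,2,4,8,10}
'd' @ 1: {1,2,3,4,5,6,8,9,10,11}  [accepting]
'a' @ 2: {1,2,3,4,8,9,10,11}  [accepting]
'b' @ 3: {}  — no active states
rest 'bd' ignored (set empty)
after full input: {}  (accept=1 not in)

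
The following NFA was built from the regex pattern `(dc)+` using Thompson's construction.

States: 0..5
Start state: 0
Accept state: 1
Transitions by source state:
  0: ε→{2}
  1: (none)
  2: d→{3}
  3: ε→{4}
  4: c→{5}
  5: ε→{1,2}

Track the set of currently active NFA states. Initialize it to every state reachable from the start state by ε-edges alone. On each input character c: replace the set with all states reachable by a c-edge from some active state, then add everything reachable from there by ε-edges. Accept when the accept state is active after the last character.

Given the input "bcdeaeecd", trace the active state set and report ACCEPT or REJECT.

Answer: REJECT

Trace:
start: ε-closure({0}) = {0,2}
'b' @ 1: {}  — dead — no transitions
rest 'cdeaeecd' ignored (set empty)
final: {}; accept 1 not in set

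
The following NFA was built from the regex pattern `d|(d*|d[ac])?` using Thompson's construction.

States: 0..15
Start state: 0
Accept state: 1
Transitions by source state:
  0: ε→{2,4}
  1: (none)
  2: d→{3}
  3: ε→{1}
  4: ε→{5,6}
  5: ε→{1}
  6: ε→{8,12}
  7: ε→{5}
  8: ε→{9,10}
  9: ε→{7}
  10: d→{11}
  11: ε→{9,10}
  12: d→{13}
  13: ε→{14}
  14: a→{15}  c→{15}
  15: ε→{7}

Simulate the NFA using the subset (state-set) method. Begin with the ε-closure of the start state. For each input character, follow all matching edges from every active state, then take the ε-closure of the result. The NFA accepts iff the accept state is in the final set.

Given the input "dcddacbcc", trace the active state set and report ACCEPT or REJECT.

Answer: REJECT

Steps:
start: ε-closure({0}) = {0,1,2,4,5,6,7,8,9,10,12}
'd' @ 1: {1,3,5,7,9,10,11,13,14}  (accept∈set)
'c' @ 2: {1,5,7,15}  (accept∈set)
'd' @ 3: {}  — no active states
rest 'dacbcc' ignored (set empty)
end set {} — state 1 not in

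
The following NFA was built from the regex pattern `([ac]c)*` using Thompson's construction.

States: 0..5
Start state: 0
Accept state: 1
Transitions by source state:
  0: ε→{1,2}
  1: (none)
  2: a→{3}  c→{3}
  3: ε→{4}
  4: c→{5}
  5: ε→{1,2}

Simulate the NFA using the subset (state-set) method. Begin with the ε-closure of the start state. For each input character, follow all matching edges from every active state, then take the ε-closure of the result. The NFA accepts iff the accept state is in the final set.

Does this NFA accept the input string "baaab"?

Answer: REJECT

Derivation:
start: ε-closure({0}) = {0,1,2}
'b' @ 1: {}  — no active states
rest 'aaab' ignored (set empty)
final: {}; accept 1 not in set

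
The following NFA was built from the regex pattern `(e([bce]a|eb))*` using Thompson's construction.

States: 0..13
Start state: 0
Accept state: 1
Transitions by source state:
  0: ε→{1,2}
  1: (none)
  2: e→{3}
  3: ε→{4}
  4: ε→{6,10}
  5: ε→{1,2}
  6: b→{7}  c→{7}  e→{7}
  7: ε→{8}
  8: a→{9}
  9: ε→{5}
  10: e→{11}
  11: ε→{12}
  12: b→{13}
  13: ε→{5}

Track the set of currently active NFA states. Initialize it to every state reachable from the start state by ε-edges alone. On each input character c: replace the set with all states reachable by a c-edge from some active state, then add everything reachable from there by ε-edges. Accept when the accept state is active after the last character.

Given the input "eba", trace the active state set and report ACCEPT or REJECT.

Answer: ACCEPT

Steps:
initial (ε-close {0}): {0,1,2}
'e' @ 1: {3,4,6,10}
'b' @ 2: {7,8}
'a' @ 3: {1,2,5,9}  (accept∈set)
final: {1,2,5,9}; accept 1 in set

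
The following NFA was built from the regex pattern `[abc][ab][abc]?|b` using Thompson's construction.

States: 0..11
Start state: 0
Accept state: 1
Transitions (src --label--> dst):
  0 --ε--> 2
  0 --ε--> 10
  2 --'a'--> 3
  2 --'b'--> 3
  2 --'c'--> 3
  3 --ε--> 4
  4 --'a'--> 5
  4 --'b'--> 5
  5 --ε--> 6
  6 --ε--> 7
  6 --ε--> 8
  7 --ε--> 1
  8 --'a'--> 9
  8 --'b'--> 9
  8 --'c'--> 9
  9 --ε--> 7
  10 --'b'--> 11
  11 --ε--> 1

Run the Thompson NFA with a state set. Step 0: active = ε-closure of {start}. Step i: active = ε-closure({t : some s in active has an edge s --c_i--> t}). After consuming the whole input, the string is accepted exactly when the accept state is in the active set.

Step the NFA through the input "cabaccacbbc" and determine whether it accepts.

start: ε-closure({0}) = {0,2,10}
'c' @ 1: {3,4}
'a' @ 2: {1,5,6,7,8}  ✓accept
'b' @ 3: {1,7,9}  ✓accept
'a' @ 4: {}  — no active states
rest 'ccacbbc' ignored (set empty)
after full input: {}  (accept=1 not in)

Answer: REJECT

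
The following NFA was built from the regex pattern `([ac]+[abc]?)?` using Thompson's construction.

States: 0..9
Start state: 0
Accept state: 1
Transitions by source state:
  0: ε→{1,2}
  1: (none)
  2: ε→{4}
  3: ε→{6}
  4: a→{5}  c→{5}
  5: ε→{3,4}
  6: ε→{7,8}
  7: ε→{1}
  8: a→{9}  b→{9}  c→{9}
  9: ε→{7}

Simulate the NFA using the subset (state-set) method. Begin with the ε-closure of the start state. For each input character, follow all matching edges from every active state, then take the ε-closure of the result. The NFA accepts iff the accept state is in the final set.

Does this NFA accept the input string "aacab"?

Answer: ACCEPT

Trace:
start: ε-closure({0}) = {0,1,2,4}
'a' @ 1: {1,3,4,5,6,7,8}  [accepting]
'a' @ 2: {1,3,4,5,6,7,8,9}  [accepting]
'c' @ 3: {1,3,4,5,6,7,8,9}  [accepting]
'a' @ 4: {1,3,4,5,6,7,8,9}  [accepting]
'b' @ 5: {1,7,9}  [accepting]
after full input: {1,7,9}  (accept=1 in)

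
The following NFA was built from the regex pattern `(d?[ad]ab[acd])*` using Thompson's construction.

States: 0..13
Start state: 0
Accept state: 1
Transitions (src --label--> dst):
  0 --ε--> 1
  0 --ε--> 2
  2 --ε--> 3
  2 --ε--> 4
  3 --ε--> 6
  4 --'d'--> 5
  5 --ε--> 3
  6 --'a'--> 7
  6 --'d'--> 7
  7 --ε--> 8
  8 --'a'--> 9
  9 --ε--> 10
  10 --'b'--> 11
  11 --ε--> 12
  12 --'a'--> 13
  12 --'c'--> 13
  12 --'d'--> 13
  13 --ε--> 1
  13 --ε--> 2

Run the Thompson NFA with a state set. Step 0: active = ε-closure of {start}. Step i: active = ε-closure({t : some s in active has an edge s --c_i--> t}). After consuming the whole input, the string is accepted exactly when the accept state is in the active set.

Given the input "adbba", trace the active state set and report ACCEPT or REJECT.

Answer: REJECT

Steps:
initial (ε-close {0}): {0,1,2,3,4,6}
'a' @ 1: {7,8}
'd' @ 2: {}  — dead — no transitions
rest 'bba' ignored (set empty)
final: {}; accept 1 not in set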